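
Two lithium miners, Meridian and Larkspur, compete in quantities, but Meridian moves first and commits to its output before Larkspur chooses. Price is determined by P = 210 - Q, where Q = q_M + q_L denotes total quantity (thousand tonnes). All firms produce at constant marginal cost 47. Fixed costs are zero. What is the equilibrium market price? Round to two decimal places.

Solve by backward induction. Given q_M, the follower Larkspur maximises π_L = (210 - q_M - q_L)q_L - 47q_L.
∂π_L/∂q_L = 163 - q_M - 2q_L = 0 gives the reaction function q_L = (163 - q_M)/2.
Meridian substitutes q_L(q_M) into its own profit: π_M = q_M(210 - q_M - (163 - q_M)/2) - 47q_M = (257/2 - (1/2)q_M)q_M - 47q_M.
The leader's first-order condition 163/2 - q_M = 0 yields q_M = 163/2.
Then q_L = (163 - 163/2)/2 = 163/4.
Total output Q = 489/4, so price P = 210 - 489/4 = 351/4.

87.75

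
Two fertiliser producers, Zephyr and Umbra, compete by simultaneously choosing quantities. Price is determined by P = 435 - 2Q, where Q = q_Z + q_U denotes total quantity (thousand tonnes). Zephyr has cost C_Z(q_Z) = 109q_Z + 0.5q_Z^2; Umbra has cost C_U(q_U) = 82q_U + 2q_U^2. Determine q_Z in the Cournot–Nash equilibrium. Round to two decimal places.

Zephyr's profit: π_Z = (435 - 2Q)q_Z - (109q_Z + (1/2)q_Z²). Setting ∂π_Z/∂q_Z = 0: 326 - 5q_Z - 2(q_U) = 0.
Umbra's profit: π_U = (435 - 2Q)q_U - (82q_U + 2q_U²). Setting ∂π_U/∂q_U = 0: 353 - 8q_U - 2(q_Z) = 0.
So q_Z = (326 - 2q_U)/5 and q_U = (353 - 2q_Z)/8.
Solving the pair: q_Z = 317/6, q_U = 371/12.

52.83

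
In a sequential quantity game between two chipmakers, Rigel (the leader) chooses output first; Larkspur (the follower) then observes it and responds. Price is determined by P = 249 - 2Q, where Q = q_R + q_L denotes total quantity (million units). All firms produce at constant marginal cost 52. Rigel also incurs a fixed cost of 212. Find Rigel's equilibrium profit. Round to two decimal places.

2213.56

The follower Larkspur best-responds to any q_R: π_L = (249 - 2Q)q_L - 52q_L.
∂π_L/∂q_L = 197 - 2q_R - 4q_L = 0 gives the reaction function q_L = (197 - 2q_R)/4.
Rigel substitutes q_L(q_R) into its own profit: π_R = q_R(249 - 2q_R - (197 - 2q_R)/2) - 52q_R = (301/2 - q_R)q_R - 52q_R.
Leader FOC: 197/2 - 2q_R = 0, so q_R = 197/4.
Then q_L = (197 - 2·(197/4))/4 = 197/8.
Price P = 249 - 2·(591/8) = 405/4.
Rigel's profit: (405/4 - 52)·(197/4) - 212 = 2213.5625.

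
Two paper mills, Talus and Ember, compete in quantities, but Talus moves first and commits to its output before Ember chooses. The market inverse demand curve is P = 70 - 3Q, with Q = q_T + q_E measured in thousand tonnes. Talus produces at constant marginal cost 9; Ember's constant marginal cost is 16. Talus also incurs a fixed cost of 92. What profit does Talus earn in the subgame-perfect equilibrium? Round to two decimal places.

Solve by backward induction. Given q_T, the follower Ember maximises π_E = (70 - 3q_T - 3q_E)q_E - 16q_E.
Setting the follower's marginal profit to zero, 54 - 3q_T - 6q_E = 0, i.e. q_E = (54 - 3q_T)/6.
The leader anticipates this reaction. Substituting into P = 70 - 3Q gives P = 43 - (3/2)q_T, so π_T = (43 - (3/2)q_T)q_T - 9q_T.
The leader's first-order condition 34 - 3q_T = 0 yields q_T = 34/3.
Then q_E = (54 - 3·(34/3))/6 = 10/3.
Price P = 70 - 3·(44/3) = 26.
Talus's profit: (26 - 9)·(34/3) - 92 = 302/3.

100.67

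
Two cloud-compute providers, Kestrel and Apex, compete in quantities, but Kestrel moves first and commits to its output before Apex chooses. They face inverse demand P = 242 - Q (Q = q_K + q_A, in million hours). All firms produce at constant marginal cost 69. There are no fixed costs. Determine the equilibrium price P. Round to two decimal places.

112.25

The follower Apex best-responds to any q_K: π_A = (242 - Q)q_A - 69q_A.
Follower FOC: 173 - q_K - 2q_A = 0, so q_A(q_K) = (173 - q_K)/2.
Kestrel substitutes q_A(q_K) into its own profit: π_K = q_K(242 - q_K - (173 - q_K)/2) - 69q_K = (311/2 - (1/2)q_K)q_K - 69q_K.
The leader's first-order condition 173/2 - q_K = 0 yields q_K = 173/2.
Then q_A = (173 - 173/2)/2 = 173/4.
Total output Q = 519/4, so price P = 242 - 519/4 = 449/4.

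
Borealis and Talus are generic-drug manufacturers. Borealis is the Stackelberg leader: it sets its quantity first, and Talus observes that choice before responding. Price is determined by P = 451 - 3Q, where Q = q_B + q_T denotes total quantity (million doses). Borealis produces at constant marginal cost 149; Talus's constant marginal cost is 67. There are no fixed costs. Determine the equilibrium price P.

204

Solve by backward induction. Given q_B, the follower Talus maximises π_T = (451 - 3q_B - 3q_T)q_T - 67q_T.
Follower FOC: 384 - 3q_B - 6q_T = 0, so q_T(q_B) = (384 - 3q_B)/6.
The leader anticipates this reaction. Substituting into P = 451 - 3Q gives P = 259 - (3/2)q_B, so π_B = (259 - (3/2)q_B)q_B - 149q_B.
The leader's first-order condition 110 - 3q_B = 0 yields q_B = 110/3.
Then q_T = (384 - 3·(110/3))/6 = 137/3.
Total output Q = 247/3, so price P = 451 - 3·(247/3) = 204.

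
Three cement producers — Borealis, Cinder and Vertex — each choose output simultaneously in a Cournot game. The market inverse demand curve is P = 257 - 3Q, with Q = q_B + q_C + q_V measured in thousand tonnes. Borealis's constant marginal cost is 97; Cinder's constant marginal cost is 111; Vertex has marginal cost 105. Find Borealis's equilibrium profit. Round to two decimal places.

Borealis's profit: π_B = (257 - 3Q)q_B - (97q_B). Setting ∂π_B/∂q_B = 0: 160 - 6q_B - 3(q_C + q_V) = 0.
Cinder's first-order condition: 146 - 6q_C - 3(q_B + q_V) = 0.
Vertex's profit: π_V = (257 - 3Q)q_V - (105q_V). Setting ∂π_V/∂q_V = 0: 152 - 6q_V - 3(q_B + q_C) = 0.
Adding the 3 first-order conditions: 458 − 12Q = 0, so Q = 229/6.
Back-substituting: q_B = (160 − 229/2)/3 = 91/6, q_C = (146 − 229/2)/3 = 21/2, q_V = (152 − 229/2)/3 = 25/2.
Price P = 257 - 3·(229/6) = 285/2.
Borealis's profit: (285/2 - 97)·(91/6) = 690.0833.

690.08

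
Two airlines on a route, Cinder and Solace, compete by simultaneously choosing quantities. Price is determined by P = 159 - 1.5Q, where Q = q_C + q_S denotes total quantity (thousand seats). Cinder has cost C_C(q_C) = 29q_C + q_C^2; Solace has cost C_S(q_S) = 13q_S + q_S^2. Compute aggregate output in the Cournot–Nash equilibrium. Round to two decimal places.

Cinder's profit: π_C = (159 - 1.5Q)q_C - (29q_C + q_C²). Setting ∂π_C/∂q_C = 0: 130 - 5q_C - (3/2)(q_S) = 0.
Solace's first-order condition: 146 - 5q_S - (3/2)(q_C) = 0.
Best responses: q_C = (130 - (3/2)q_S)/5, q_S = (146 - (3/2)q_C)/5.
Solving the pair: q_C = 1724/91, q_S = 23.5165.
Total output Q = 1724/91 + 23.5165 = 552/13.

42.46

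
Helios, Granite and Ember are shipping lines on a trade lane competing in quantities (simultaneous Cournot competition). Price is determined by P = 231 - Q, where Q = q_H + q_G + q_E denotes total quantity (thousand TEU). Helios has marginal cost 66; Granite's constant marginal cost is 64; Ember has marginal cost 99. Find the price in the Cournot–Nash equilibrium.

Helios's profit: π_H = (231 - Q)q_H - (66q_H). Setting ∂π_H/∂q_H = 0: 165 - 2q_H - (q_G + q_E) = 0.
Granite's first-order condition: 167 - 2q_G - (q_H + q_E) = 0.
Ember's first-order condition: 132 - 2q_E - (q_H + q_G) = 0.
Summing all 3 equations gives 464 − 4Q = 0, hence Q = 116.
Back-substituting: q_H = (165 − 116) = 49, q_G = (167 − 116) = 51, q_E = (132 − 116) = 16.
Total output Q = 116, so price P = 231 - 116 = 115.

115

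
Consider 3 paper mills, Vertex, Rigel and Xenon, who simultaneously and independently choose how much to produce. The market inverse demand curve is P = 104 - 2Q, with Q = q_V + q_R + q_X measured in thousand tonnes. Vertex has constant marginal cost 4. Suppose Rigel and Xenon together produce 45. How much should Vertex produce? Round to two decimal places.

With rivals' combined output fixed at 45, Vertex's profit is π_V = (104 - 2·45 - 2q_V)q_V - (4q_V) = (14 - 2q_V)q_V - (4q_V).
∂π_V/∂q_V = 10 - 4q_V = 0, so q_V = 5/2.

2.50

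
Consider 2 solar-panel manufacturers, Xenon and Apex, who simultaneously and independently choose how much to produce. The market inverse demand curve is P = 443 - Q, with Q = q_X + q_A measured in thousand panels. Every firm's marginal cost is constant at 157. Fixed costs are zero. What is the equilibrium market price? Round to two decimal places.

Each firm earns π_i = (443 - Q)q_i - 157q_i.
Setting ∂π_i/∂q_i = 0 with rivals' quantities fixed: 286 - 2q_i - q_j = 0.
With identical firms every q_j equals q_i, so q_j = q_i and 286 = 3q_i, giving q_i = 286/3.
Total output Q = 572/3, so price P = 443 - 572/3 = 757/3.

252.33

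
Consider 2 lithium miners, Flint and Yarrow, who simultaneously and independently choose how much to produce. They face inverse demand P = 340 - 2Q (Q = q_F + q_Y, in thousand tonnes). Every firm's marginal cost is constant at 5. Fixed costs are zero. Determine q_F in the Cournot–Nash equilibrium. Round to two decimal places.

55.83

A representative firm's profit is π_i = q_i(340 - 2Q) - 5q_i.
First-order condition (treating rivals' output as given): 335 - 4q_i - 2q_j = 0.
By symmetry each firm produces the same amount; substituting q_j = q_i yields q_i = 335/6.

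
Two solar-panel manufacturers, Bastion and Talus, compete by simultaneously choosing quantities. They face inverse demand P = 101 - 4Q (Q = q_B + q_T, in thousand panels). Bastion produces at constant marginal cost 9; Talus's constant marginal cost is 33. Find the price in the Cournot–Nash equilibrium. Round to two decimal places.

Bastion's profit: π_B = (101 - 4Q)q_B - (9q_B). Setting ∂π_B/∂q_B = 0: 92 - 8q_B - 4(q_T) = 0.
Talus's profit: π_T = (101 - 4Q)q_T - (33q_T). Setting ∂π_T/∂q_T = 0: 68 - 8q_T - 4(q_B) = 0.
Rearranging gives the reaction functions q_B = (92 - 4q_T)/8 and q_T = (68 - 4q_B)/8.
Solving the pair: q_B = 29/3, q_T = 11/3.
Total output Q = 40/3, so price P = 101 - 4·(40/3) = 143/3.

47.67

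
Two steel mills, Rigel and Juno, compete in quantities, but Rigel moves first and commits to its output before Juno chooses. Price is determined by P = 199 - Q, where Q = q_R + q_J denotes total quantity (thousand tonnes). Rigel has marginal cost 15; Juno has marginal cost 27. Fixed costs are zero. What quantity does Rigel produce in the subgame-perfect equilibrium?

98

The follower Juno best-responds to any q_R: π_J = (199 - Q)q_J - 27q_J.
Setting the follower's marginal profit to zero, 172 - q_R - 2q_J = 0, i.e. q_J = (172 - q_R)/2.
Rigel substitutes q_J(q_R) into its own profit: π_R = q_R(199 - q_R - (172 - q_R)/2) - 15q_R = (113 - (1/2)q_R)q_R - 15q_R.
The leader's first-order condition 98 - q_R = 0 yields q_R = 98.
Then q_J = (172 - 98)/2 = 37.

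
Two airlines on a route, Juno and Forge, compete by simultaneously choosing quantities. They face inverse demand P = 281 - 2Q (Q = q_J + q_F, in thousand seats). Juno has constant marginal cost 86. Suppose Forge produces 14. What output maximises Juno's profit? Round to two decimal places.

41.75

With the rival's output fixed at 14, Juno's profit is π_J = (281 - 2·14 - 2q_J)q_J - (86q_J) = (253 - 2q_J)q_J - (86q_J).
∂π_J/∂q_J = 167 - 4q_J = 0, so q_J = 167/4.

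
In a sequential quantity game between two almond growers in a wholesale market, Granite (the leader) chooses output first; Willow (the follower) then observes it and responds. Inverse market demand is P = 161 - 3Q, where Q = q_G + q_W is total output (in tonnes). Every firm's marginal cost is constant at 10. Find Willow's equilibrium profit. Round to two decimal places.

475.02

Solve by backward induction. Given q_G, the follower Willow maximises π_W = (161 - 3q_G - 3q_W)q_W - 10q_W.
Follower FOC: 151 - 3q_G - 6q_W = 0, so q_W(q_G) = (151 - 3q_G)/6.
The leader anticipates this reaction. Substituting into P = 161 - 3Q gives P = 171/2 - (3/2)q_G, so π_G = (171/2 - (3/2)q_G)q_G - 10q_G.
The leader's first-order condition 151/2 - 3q_G = 0 yields q_G = 151/6.
Then q_W = (151 - 3·(151/6))/6 = 151/12.
Price P = 161 - 3·(151/4) = 191/4.
Willow's profit: (191/4 - 10)·(151/12) = 475.0208.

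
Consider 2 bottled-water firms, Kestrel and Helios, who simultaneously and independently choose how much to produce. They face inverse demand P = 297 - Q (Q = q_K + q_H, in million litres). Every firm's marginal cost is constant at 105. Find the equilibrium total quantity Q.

Each firm earns π_i = (297 - Q)q_i - 105q_i.
First-order condition (treating rivals' output as given): 192 - 2q_i - q_j = 0.
With identical firms every q_j equals q_i, so q_j = q_i and 192 = 3q_i, giving q_i = 64.
Total output Q = 64 + 64 = 128.

128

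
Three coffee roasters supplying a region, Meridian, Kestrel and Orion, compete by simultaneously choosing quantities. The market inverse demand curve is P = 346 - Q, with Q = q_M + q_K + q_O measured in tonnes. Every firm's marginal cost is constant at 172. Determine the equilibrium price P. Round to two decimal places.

215.50

A representative firm's profit is π_i = q_i(346 - Q) - 172q_i.
Setting ∂π_i/∂q_i = 0 with rivals' quantities fixed: 174 - 2q_i - Σ_{j≠i} q_j = 0.
With identical firms every q_j equals q_i, so Σ_{j≠i} q_j = 2q_i and 174 = 4q_i, giving q_i = 87/2.
Total output Q = 261/2, so price P = 346 - 261/2 = 431/2.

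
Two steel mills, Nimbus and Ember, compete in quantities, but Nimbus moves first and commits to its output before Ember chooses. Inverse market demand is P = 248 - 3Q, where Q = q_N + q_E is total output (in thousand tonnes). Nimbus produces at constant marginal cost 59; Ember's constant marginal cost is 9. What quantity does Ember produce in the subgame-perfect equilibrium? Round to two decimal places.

Solve by backward induction. Given q_N, the follower Ember maximises π_E = (248 - 3q_N - 3q_E)q_E - 9q_E.
Setting the follower's marginal profit to zero, 239 - 3q_N - 6q_E = 0, i.e. q_E = (239 - 3q_N)/6.
Nimbus substitutes q_E(q_N) into its own profit: π_N = q_N(248 - 3q_N - (239 - 3q_N)/2) - 59q_N = (257/2 - (3/2)q_N)q_N - 59q_N.
Leader FOC: 139/2 - 3q_N = 0, so q_N = 139/6.
Then q_E = (239 - 3·(139/6))/6 = 113/4.

28.25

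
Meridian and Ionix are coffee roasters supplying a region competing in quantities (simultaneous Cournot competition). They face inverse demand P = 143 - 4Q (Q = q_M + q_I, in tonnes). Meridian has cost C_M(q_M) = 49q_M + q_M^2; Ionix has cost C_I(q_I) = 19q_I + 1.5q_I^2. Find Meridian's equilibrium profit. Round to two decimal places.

163.79

Meridian's profit: π_M = (143 - 4Q)q_M - (49q_M + q_M²). Setting ∂π_M/∂q_M = 0: 94 - 10q_M - 4(q_I) = 0.
Ionix's profit: π_I = (143 - 4Q)q_I - (19q_I + (3/2)q_I²). Setting ∂π_I/∂q_I = 0: 124 - 11q_I - 4(q_M) = 0.
Best responses: q_M = (94 - 4q_I)/10, q_I = (124 - 4q_M)/11.
Solving the pair: q_M = 269/47, q_I = 432/47.
Price P = 143 - 4·(701/47) = 83.3404.
Meridian's profit: 83.3404·(269/47) - 49·(269/47) - (269/47)² = 163.7868.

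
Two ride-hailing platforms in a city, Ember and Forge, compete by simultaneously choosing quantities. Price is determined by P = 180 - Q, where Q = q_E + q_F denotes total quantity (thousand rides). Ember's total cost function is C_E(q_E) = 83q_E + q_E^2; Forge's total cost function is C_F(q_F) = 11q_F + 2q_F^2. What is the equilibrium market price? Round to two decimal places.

136.87

Ember's profit: π_E = (180 - Q)q_E - (83q_E + q_E²). Setting ∂π_E/∂q_E = 0: 97 - 4q_E - (q_F) = 0.
Forge's profit: π_F = (180 - Q)q_F - (11q_F + 2q_F²). Setting ∂π_F/∂q_F = 0: 169 - 6q_F - (q_E) = 0.
Rearranging gives the reaction functions q_E = (97 - q_F)/4 and q_F = (169 - q_E)/6.
Substituting one into the other gives q_E = 413/23 and q_F = 579/23.
Total output Q = 992/23, so price P = 180 - 992/23 = 136.8696.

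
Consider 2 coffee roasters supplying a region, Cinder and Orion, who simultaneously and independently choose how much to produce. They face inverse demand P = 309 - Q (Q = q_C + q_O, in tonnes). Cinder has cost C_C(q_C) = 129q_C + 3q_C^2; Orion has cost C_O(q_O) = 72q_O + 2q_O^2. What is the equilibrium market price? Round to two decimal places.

Cinder's profit: π_C = (309 - Q)q_C - (129q_C + 3q_C²). Setting ∂π_C/∂q_C = 0: 180 - 8q_C - (q_O) = 0.
Orion's first-order condition: 237 - 6q_O - (q_C) = 0.
Best responses: q_C = (180 - q_O)/8, q_O = (237 - q_C)/6.
Substituting one into the other gives q_C = 843/47 and q_O = 1716/47.
Total output Q = 54.4468, so price P = 309 - 54.4468 = 254.5532.

254.55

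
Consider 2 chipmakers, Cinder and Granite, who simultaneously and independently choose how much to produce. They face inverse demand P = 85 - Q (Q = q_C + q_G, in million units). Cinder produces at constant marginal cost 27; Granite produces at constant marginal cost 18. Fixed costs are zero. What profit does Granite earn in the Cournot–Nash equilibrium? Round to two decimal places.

641.78

Cinder's profit: π_C = (85 - Q)q_C - (27q_C). Setting ∂π_C/∂q_C = 0: 58 - 2q_C - (q_G) = 0.
Granite's profit: π_G = (85 - Q)q_G - (18q_G). Setting ∂π_G/∂q_G = 0: 67 - 2q_G - (q_C) = 0.
So q_C = (58 - q_G)/2 and q_G = (67 - q_C)/2.
Substituting one into the other gives q_C = 49/3 and q_G = 76/3.
Price P = 85 - 125/3 = 130/3.
Granite's profit: (130/3 - 18)·(76/3) = 641.7778.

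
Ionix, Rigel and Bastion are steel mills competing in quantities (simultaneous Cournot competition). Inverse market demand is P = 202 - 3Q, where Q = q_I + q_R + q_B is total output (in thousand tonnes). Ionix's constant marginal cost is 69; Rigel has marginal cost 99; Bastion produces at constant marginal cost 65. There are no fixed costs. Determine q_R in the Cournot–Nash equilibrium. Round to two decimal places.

Ionix's profit: π_I = (202 - 3Q)q_I - (69q_I). Setting ∂π_I/∂q_I = 0: 133 - 6q_I - 3(q_R + q_B) = 0.
Rigel's profit: π_R = (202 - 3Q)q_R - (99q_R). Setting ∂π_R/∂q_R = 0: 103 - 6q_R - 3(q_I + q_B) = 0.
Bastion's first-order condition: 137 - 6q_B - 3(q_I + q_R) = 0.
Adding the 3 first-order conditions: 373 − 12Q = 0, so Q = 373/12.
Back-substituting: q_I = (133 − 373/4)/3 = 53/4, q_R = (103 − 373/4)/3 = 13/4, q_B = (137 − 373/4)/3 = 175/12.

3.25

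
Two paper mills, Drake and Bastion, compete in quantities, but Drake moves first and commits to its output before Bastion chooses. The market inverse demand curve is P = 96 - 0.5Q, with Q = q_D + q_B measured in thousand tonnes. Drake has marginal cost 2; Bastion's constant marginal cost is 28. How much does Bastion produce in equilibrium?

8

The follower Bastion best-responds to any q_D: π_B = (96 - 0.5Q)q_B - 28q_B.
Setting the follower's marginal profit to zero, 68 - (1/2)q_D - q_B = 0, i.e. q_B = (68 - (1/2)q_D).
Drake substitutes q_B(q_D) into its own profit: π_D = q_D(96 - (1/2)q_D - (68 - (1/2)q_D)/2) - 2q_D = (62 - (1/4)q_D)q_D - 2q_D.
Leader FOC: 60 - (1/2)q_D = 0, so q_D = 120.
Then q_B = (68 - (1/2)·120) = 8.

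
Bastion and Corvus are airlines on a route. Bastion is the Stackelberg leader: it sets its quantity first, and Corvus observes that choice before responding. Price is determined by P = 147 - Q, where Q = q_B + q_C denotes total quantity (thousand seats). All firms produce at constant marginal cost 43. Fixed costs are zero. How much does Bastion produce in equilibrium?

52

Solve by backward induction. Given q_B, the follower Corvus maximises π_C = (147 - q_B - q_C)q_C - 43q_C.
∂π_C/∂q_C = 104 - q_B - 2q_C = 0 gives the reaction function q_C = (104 - q_B)/2.
The leader anticipates this reaction. Substituting into P = 147 - Q gives P = 95 - (1/2)q_B, so π_B = (95 - (1/2)q_B)q_B - 43q_B.
The leader's first-order condition 52 - q_B = 0 yields q_B = 52.
Then q_C = (104 - 52)/2 = 26.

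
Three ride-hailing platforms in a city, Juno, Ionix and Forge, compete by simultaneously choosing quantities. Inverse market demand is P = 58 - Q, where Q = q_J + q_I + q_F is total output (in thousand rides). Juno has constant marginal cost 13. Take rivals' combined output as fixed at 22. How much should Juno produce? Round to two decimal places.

With rivals' combined output fixed at 22, Juno's profit is π_J = (58 - 22 - q_J)q_J - (13q_J) = (36 - q_J)q_J - (13q_J).
∂π_J/∂q_J = 23 - 2q_J = 0, so q_J = 23/2.

11.50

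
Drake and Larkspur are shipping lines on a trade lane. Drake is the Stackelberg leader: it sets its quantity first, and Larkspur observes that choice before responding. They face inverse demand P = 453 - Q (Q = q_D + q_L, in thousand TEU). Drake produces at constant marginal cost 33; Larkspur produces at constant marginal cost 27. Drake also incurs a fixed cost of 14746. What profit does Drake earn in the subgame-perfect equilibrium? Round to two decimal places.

6678.50

Solve by backward induction. Given q_D, the follower Larkspur maximises π_L = (453 - q_D - q_L)q_L - 27q_L.
Follower FOC: 426 - q_D - 2q_L = 0, so q_L(q_D) = (426 - q_D)/2.
Drake substitutes q_L(q_D) into its own profit: π_D = q_D(453 - q_D - (426 - q_D)/2) - 33q_D = (240 - (1/2)q_D)q_D - 33q_D.
Leader FOC: 207 - q_D = 0, so q_D = 207.
Then q_L = (426 - 207)/2 = 219/2.
Price P = 453 - 633/2 = 273/2.
Drake's profit: (273/2 - 33)·207 - 14746 = 6678.5000.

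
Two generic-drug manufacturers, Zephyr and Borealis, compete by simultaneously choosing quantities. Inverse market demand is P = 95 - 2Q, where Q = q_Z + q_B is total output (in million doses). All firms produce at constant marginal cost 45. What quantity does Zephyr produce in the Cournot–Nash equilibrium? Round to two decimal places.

8.33

A representative firm's profit is π_i = q_i(95 - 2Q) - 45q_i.
First-order condition (treating rivals' output as given): 50 - 4q_i - 2q_j = 0.
With identical firms every q_j equals q_i, so q_j = q_i and 50 = 6q_i, giving q_i = 25/3.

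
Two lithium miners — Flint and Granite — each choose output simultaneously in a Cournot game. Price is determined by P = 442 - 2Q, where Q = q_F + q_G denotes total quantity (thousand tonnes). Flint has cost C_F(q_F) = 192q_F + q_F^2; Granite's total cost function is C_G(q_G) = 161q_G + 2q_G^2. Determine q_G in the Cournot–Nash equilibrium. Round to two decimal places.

26.95

Flint's profit: π_F = (442 - 2Q)q_F - (192q_F + q_F²). Setting ∂π_F/∂q_F = 0: 250 - 6q_F - 2(q_G) = 0.
Granite's first-order condition: 281 - 8q_G - 2(q_F) = 0.
So q_F = (250 - 2q_G)/6 and q_G = (281 - 2q_F)/8.
Solving the pair: q_F = 719/22, q_G = 593/22.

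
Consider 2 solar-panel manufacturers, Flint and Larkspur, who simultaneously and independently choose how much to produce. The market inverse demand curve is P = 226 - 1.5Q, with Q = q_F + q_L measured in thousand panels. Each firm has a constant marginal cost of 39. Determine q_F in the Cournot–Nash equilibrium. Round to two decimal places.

Each firm earns π_i = (226 - 1.5Q)q_i - 39q_i.
First-order condition (treating rivals' output as given): 187 - 3q_i - (3/2)q_j = 0.
With identical firms every q_j equals q_i, so q_j = q_i and 187 = (9/2)q_i, giving q_i = 374/9.

41.56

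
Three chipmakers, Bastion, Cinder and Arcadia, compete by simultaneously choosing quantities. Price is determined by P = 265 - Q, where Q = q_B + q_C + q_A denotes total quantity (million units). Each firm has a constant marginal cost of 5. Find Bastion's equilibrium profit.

Each firm earns π_i = (265 - Q)q_i - 5q_i.
Setting ∂π_i/∂q_i = 0 with rivals' quantities fixed: 260 - 2q_i - Σ_{j≠i} q_j = 0.
By symmetry each firm produces the same amount; substituting Σ_{j≠i} q_j = 2q_i yields q_i = 260/4 = 65.
Price P = 265 - 195 = 70.
Bastion's profit: (70 - 5)·65 = 4225.

4225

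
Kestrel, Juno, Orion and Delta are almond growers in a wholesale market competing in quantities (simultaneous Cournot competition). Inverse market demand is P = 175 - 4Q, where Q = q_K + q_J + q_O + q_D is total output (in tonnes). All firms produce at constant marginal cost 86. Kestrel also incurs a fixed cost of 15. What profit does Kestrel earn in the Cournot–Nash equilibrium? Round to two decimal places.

Each firm earns π_i = (175 - 4Q)q_i - 86q_i.
First-order condition (treating rivals' output as given): 89 - 8q_i - 4·Σ_{j≠i} q_j = 0.
With identical firms every q_j equals q_i, so Σ_{j≠i} q_j = 3q_i and 89 = 20q_i, giving q_i = 89/20.
Price P = 175 - 4·(89/5) = 519/5.
Kestrel's profit: (519/5 - 86)·(89/20) - 15 = 64.2100.

64.21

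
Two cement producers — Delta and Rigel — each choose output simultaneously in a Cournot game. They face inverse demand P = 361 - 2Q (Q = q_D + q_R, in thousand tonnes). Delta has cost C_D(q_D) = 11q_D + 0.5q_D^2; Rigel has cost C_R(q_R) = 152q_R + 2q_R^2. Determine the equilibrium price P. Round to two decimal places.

Delta's profit: π_D = (361 - 2Q)q_D - (11q_D + (1/2)q_D²). Setting ∂π_D/∂q_D = 0: 350 - 5q_D - 2(q_R) = 0.
Rigel's first-order condition: 209 - 8q_R - 2(q_D) = 0.
Best responses: q_D = (350 - 2q_R)/5, q_R = (209 - 2q_D)/8.
Solving the pair: q_D = 397/6, q_R = 115/12.
Total output Q = 303/4, so price P = 361 - 2·(303/4) = 419/2.

209.50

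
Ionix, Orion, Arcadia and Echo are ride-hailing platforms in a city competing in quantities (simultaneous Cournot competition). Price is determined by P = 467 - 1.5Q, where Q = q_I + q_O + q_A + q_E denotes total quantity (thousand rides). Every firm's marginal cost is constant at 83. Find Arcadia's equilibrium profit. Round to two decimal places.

Each firm earns π_i = (467 - 1.5Q)q_i - 83q_i.
First-order condition (treating rivals' output as given): 384 - 3q_i - (3/2)·Σ_{j≠i} q_j = 0.
By symmetry each firm produces the same amount; substituting Σ_{j≠i} q_j = 3q_i yields q_i = 384/(15/2) = 256/5.
Price P = 467 - (3/2)·(1024/5) = 799/5.
Arcadia's profit: (799/5 - 83)·(256/5) = 3932.1600.

3932.16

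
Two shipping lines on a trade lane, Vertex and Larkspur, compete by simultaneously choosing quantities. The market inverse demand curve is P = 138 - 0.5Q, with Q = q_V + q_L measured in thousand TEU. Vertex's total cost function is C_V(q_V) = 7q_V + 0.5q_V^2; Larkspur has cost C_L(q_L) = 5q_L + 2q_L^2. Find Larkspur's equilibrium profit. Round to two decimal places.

1057.21

Vertex's profit: π_V = (138 - 0.5Q)q_V - (7q_V + (1/2)q_V²). Setting ∂π_V/∂q_V = 0: 131 - 2q_V - (1/2)(q_L) = 0.
Larkspur's profit: π_L = (138 - 0.5Q)q_L - (5q_L + 2q_L²). Setting ∂π_L/∂q_L = 0: 133 - 5q_L - (1/2)(q_V) = 0.
So q_V = (131 - (1/2)q_L)/2 and q_L = (133 - (1/2)q_V)/5.
Solving the pair: q_V = 60.3590, q_L = 802/39.
Price P = 138 - (1/2)·(1052/13) = 1268/13.
Larkspur's profit: (1268/13)·(802/39) - 5·(802/39) - 2(802/39)² = 1057.2058.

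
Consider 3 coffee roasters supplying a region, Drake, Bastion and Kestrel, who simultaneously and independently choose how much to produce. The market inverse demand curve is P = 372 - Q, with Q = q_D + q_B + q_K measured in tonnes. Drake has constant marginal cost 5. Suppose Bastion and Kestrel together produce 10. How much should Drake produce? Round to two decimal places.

178.50

With rivals' combined output fixed at 10, Drake's profit is π_D = (372 - 10 - q_D)q_D - (5q_D) = (362 - q_D)q_D - (5q_D).
∂π_D/∂q_D = 357 - 2q_D = 0, so q_D = 357/2.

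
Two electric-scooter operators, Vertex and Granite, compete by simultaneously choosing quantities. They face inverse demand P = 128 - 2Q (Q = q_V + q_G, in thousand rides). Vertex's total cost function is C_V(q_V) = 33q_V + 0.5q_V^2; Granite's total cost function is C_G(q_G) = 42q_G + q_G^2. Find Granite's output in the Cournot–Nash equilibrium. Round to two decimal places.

9.23

Vertex's profit: π_V = (128 - 2Q)q_V - (33q_V + (1/2)q_V²). Setting ∂π_V/∂q_V = 0: 95 - 5q_V - 2(q_G) = 0.
Granite's profit: π_G = (128 - 2Q)q_G - (42q_G + q_G²). Setting ∂π_G/∂q_G = 0: 86 - 6q_G - 2(q_V) = 0.
Best responses: q_V = (95 - 2q_G)/5, q_G = (86 - 2q_V)/6.
Substituting one into the other gives q_V = 199/13 and q_G = 120/13.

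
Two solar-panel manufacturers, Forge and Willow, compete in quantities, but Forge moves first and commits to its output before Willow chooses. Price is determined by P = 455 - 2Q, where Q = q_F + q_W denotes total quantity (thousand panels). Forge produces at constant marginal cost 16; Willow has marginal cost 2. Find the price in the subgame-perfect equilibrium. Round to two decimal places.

122.25

The follower Willow best-responds to any q_F: π_W = (455 - 2Q)q_W - 2q_W.
Follower FOC: 453 - 2q_F - 4q_W = 0, so q_W(q_F) = (453 - 2q_F)/4.
Forge substitutes q_W(q_F) into its own profit: π_F = q_F(455 - 2q_F - (453 - 2q_F)/2) - 16q_F = (457/2 - q_F)q_F - 16q_F.
Leader FOC: 425/2 - 2q_F = 0, so q_F = 425/4.
Then q_W = (453 - 2·(425/4))/4 = 481/8.
Total output Q = 1331/8, so price P = 455 - 2·(1331/8) = 489/4.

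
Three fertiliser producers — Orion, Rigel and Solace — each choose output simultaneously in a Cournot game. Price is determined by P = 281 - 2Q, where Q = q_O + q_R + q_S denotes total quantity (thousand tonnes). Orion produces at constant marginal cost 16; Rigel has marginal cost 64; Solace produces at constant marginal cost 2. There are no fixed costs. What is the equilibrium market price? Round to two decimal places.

90.75

Orion's profit: π_O = (281 - 2Q)q_O - (16q_O). Setting ∂π_O/∂q_O = 0: 265 - 4q_O - 2(q_R + q_S) = 0.
Rigel's profit: π_R = (281 - 2Q)q_R - (64q_R). Setting ∂π_R/∂q_R = 0: 217 - 4q_R - 2(q_O + q_S) = 0.
Solace's profit: π_S = (281 - 2Q)q_S - (2q_S). Setting ∂π_S/∂q_S = 0: 279 - 4q_S - 2(q_O + q_R) = 0.
Adding the 3 first-order conditions: 761 − 8Q = 0, so Q = 761/8.
Back-substituting: q_O = (265 − 761/4)/2 = 299/8, q_R = (217 − 761/4)/2 = 107/8, q_S = (279 − 761/4)/2 = 355/8.
Total output Q = 761/8, so price P = 281 - 2·(761/8) = 363/4.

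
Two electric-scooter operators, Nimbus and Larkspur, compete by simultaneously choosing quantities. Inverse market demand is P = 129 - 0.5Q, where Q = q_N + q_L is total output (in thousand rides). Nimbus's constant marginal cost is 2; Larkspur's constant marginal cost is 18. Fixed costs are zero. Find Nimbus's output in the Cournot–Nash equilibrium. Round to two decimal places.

95.33

Nimbus's profit: π_N = (129 - 0.5Q)q_N - (2q_N). Setting ∂π_N/∂q_N = 0: 127 - q_N - (1/2)(q_L) = 0.
Larkspur's profit: π_L = (129 - 0.5Q)q_L - (18q_L). Setting ∂π_L/∂q_L = 0: 111 - q_L - (1/2)(q_N) = 0.
Best responses: q_N = (127 - (1/2)q_L), q_L = (111 - (1/2)q_N).
Substituting one into the other gives q_N = 286/3 and q_L = 190/3.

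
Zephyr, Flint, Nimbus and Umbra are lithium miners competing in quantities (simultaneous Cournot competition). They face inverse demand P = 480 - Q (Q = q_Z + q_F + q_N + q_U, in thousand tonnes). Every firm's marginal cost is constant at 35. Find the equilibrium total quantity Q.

Each firm earns π_i = (480 - Q)q_i - 35q_i.
First-order condition (treating rivals' output as given): 445 - 2q_i - Σ_{j≠i} q_j = 0.
By symmetry each firm produces the same amount; substituting Σ_{j≠i} q_j = 3q_i yields q_i = 445/5 = 89.
Total output Q = 89 + 89 + 89 + 89 = 356.

356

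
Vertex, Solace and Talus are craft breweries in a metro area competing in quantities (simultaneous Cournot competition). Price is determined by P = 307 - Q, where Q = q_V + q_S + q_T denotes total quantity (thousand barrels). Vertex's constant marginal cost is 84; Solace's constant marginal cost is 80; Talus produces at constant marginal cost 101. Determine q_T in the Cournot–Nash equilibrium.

Vertex's profit: π_V = (307 - Q)q_V - (84q_V). Setting ∂π_V/∂q_V = 0: 223 - 2q_V - (q_S + q_T) = 0.
Solace's profit: π_S = (307 - Q)q_S - (80q_S). Setting ∂π_S/∂q_S = 0: 227 - 2q_S - (q_V + q_T) = 0.
Talus's first-order condition: 206 - 2q_T - (q_V + q_S) = 0.
Adding the 3 first-order conditions: 656 − 4Q = 0, so Q = 164.
Back-substituting: q_V = (223 − 164) = 59, q_S = (227 − 164) = 63, q_T = (206 − 164) = 42.

42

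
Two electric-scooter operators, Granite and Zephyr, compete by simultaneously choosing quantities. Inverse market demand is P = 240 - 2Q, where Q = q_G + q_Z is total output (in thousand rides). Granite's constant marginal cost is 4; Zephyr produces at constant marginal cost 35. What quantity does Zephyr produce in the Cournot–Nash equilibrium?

Granite's profit: π_G = (240 - 2Q)q_G - (4q_G). Setting ∂π_G/∂q_G = 0: 236 - 4q_G - 2(q_Z) = 0.
Zephyr's profit: π_Z = (240 - 2Q)q_Z - (35q_Z). Setting ∂π_Z/∂q_Z = 0: 205 - 4q_Z - 2(q_G) = 0.
Rearranging gives the reaction functions q_G = (236 - 2q_Z)/4 and q_Z = (205 - 2q_G)/4.
Solving the pair: q_G = 89/2, q_Z = 29.

29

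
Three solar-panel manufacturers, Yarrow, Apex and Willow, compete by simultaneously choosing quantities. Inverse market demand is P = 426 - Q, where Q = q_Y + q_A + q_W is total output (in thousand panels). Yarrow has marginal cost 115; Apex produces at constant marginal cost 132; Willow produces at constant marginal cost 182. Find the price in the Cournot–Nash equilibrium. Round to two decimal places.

Yarrow's profit: π_Y = (426 - Q)q_Y - (115q_Y). Setting ∂π_Y/∂q_Y = 0: 311 - 2q_Y - (q_A + q_W) = 0.
Apex's first-order condition: 294 - 2q_A - (q_Y + q_W) = 0.
Willow's profit: π_W = (426 - Q)q_W - (182q_W). Setting ∂π_W/∂q_W = 0: 244 - 2q_W - (q_Y + q_A) = 0.
Adding the 3 first-order conditions: 849 − 4Q = 0, so Q = 849/4.
Back-substituting: q_Y = (311 − 849/4) = 395/4, q_A = (294 − 849/4) = 327/4, q_W = (244 − 849/4) = 127/4.
Total output Q = 849/4, so price P = 426 - 849/4 = 855/4.

213.75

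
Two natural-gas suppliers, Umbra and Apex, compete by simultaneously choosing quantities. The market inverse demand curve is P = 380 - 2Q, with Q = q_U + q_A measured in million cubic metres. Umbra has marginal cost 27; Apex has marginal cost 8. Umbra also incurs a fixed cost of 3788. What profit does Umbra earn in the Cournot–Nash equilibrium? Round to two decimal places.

Umbra's profit: π_U = (380 - 2Q)q_U - (27q_U). Setting ∂π_U/∂q_U = 0: 353 - 4q_U - 2(q_A) = 0.
Apex's profit: π_A = (380 - 2Q)q_A - (8q_A). Setting ∂π_A/∂q_A = 0: 372 - 4q_A - 2(q_U) = 0.
So q_U = (353 - 2q_A)/4 and q_A = (372 - 2q_U)/4.
Solving the pair: q_U = 167/3, q_A = 391/6.
Price P = 380 - 2·(725/6) = 415/3.
Umbra's profit: (415/3 - 27)·(167/3) - 3788 = 2409.5556.

2409.56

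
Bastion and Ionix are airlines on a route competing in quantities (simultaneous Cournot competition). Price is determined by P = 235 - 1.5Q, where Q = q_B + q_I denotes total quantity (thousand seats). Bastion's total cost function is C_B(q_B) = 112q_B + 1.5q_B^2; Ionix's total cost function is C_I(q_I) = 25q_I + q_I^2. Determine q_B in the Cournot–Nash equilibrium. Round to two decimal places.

Bastion's profit: π_B = (235 - 1.5Q)q_B - (112q_B + (3/2)q_B²). Setting ∂π_B/∂q_B = 0: 123 - 6q_B - (3/2)(q_I) = 0.
Ionix's first-order condition: 210 - 5q_I - (3/2)(q_B) = 0.
So q_B = (123 - (3/2)q_I)/6 and q_I = (210 - (3/2)q_B)/5.
Substituting one into the other gives q_B = 400/37 and q_I = 1434/37.

10.81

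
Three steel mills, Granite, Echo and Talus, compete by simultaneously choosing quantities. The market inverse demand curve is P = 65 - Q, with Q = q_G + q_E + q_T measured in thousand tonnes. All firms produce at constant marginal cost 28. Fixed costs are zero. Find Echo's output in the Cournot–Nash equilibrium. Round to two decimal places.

A representative firm's profit is π_i = q_i(65 - Q) - 28q_i.
First-order condition (treating rivals' output as given): 37 - 2q_i - Σ_{j≠i} q_j = 0.
By symmetry each firm produces the same amount; substituting Σ_{j≠i} q_j = 2q_i yields q_i = 37/4.

9.25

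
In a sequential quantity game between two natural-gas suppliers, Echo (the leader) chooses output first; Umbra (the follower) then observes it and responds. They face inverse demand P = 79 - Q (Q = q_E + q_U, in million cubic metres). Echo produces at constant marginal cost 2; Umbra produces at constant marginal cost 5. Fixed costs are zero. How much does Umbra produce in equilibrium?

The follower Umbra best-responds to any q_E: π_U = (79 - Q)q_U - 5q_U.
Follower FOC: 74 - q_E - 2q_U = 0, so q_U(q_E) = (74 - q_E)/2.
The leader anticipates this reaction. Substituting into P = 79 - Q gives P = 42 - (1/2)q_E, so π_E = (42 - (1/2)q_E)q_E - 2q_E.
Maximising: ∂π_E/∂q_E = 40 - q_E = 0, giving q_E = 40.
Then q_U = (74 - 40)/2 = 17.

17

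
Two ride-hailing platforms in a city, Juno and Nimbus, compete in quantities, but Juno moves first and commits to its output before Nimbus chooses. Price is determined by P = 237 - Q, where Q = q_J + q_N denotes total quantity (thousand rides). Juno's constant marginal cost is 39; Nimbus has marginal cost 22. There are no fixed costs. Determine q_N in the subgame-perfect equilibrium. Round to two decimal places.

Solve by backward induction. Given q_J, the follower Nimbus maximises π_N = (237 - q_J - q_N)q_N - 22q_N.
∂π_N/∂q_N = 215 - q_J - 2q_N = 0 gives the reaction function q_N = (215 - q_J)/2.
Juno substitutes q_N(q_J) into its own profit: π_J = q_J(237 - q_J - (215 - q_J)/2) - 39q_J = (259/2 - (1/2)q_J)q_J - 39q_J.
Leader FOC: 181/2 - q_J = 0, so q_J = 181/2.
Then q_N = (215 - 181/2)/2 = 249/4.

62.25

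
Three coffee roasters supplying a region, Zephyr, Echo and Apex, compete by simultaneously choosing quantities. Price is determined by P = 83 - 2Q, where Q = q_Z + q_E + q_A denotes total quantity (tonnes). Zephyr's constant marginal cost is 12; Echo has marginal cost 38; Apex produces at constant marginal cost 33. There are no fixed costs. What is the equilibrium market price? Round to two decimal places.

41.50

Zephyr's profit: π_Z = (83 - 2Q)q_Z - (12q_Z). Setting ∂π_Z/∂q_Z = 0: 71 - 4q_Z - 2(q_E + q_A) = 0.
Echo's first-order condition: 45 - 4q_E - 2(q_Z + q_A) = 0.
Apex's profit: π_A = (83 - 2Q)q_A - (33q_A). Setting ∂π_A/∂q_A = 0: 50 - 4q_A - 2(q_Z + q_E) = 0.
Adding the 3 conditions: 166 − 4Q − 4Q = 0, i.e. Q = 83/4.
Back-substituting: q_Z = (71 − 83/2)/2 = 59/4, q_E = (45 − 83/2)/2 = 7/4, q_A = (50 − 83/2)/2 = 17/4.
Total output Q = 83/4, so price P = 83 - 2·(83/4) = 83/2.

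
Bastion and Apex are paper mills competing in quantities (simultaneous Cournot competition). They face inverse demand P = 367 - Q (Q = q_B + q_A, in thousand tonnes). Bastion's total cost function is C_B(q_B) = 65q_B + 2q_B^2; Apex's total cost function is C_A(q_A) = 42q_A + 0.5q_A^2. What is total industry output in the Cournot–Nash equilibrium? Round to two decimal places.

131.12

Bastion's profit: π_B = (367 - Q)q_B - (65q_B + 2q_B²). Setting ∂π_B/∂q_B = 0: 302 - 6q_B - (q_A) = 0.
Apex's profit: π_A = (367 - Q)q_A - (42q_A + (1/2)q_A²). Setting ∂π_A/∂q_A = 0: 325 - 3q_A - (q_B) = 0.
So q_B = (302 - q_A)/6 and q_A = (325 - q_B)/3.
Substituting one into the other gives q_B = 581/17 and q_A = 1648/17.
Total output Q = 581/17 + 1648/17 = 131.1176.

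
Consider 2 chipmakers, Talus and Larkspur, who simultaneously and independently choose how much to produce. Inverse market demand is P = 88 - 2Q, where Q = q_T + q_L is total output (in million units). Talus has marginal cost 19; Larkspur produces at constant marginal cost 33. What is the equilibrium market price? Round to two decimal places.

46.67

Talus's profit: π_T = (88 - 2Q)q_T - (19q_T). Setting ∂π_T/∂q_T = 0: 69 - 4q_T - 2(q_L) = 0.
Larkspur's profit: π_L = (88 - 2Q)q_L - (33q_L). Setting ∂π_L/∂q_L = 0: 55 - 4q_L - 2(q_T) = 0.
Rearranging gives the reaction functions q_T = (69 - 2q_L)/4 and q_L = (55 - 2q_T)/4.
Substituting one into the other gives q_T = 83/6 and q_L = 41/6.
Total output Q = 62/3, so price P = 88 - 2·(62/3) = 140/3.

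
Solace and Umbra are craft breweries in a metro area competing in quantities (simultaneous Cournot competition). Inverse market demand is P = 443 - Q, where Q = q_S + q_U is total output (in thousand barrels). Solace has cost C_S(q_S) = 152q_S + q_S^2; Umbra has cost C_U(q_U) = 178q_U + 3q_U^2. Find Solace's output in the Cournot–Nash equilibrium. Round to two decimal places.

Solace's profit: π_S = (443 - Q)q_S - (152q_S + q_S²). Setting ∂π_S/∂q_S = 0: 291 - 4q_S - (q_U) = 0.
Umbra's profit: π_U = (443 - Q)q_U - (178q_U + 3q_U²). Setting ∂π_U/∂q_U = 0: 265 - 8q_U - (q_S) = 0.
Best responses: q_S = (291 - q_U)/4, q_U = (265 - q_S)/8.
Solving the pair: q_S = 66.5484, q_U = 769/31.

66.55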